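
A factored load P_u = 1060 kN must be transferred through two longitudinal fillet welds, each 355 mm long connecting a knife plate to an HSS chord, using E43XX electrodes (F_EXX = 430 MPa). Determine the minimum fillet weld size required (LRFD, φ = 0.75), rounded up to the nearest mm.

Total weld length L = 710 mm.
Required throat t_e = P_u / (φ × 0.6 F_EXX × L) = 1060 / (0.75 × 0.6 × 430 × 710 × 10⁻³) = 7.716 mm.
Required leg w = t_e / 0.707 = 10.91 mm → use 11 mm.

w = 11 mm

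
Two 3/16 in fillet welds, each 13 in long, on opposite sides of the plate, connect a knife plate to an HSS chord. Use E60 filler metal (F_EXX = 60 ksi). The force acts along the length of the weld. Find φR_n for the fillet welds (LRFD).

φR_n ≈ 93.1 kips

Effective throat t_e = 0.707 × 0.1875 = 0.1326 in.
Total length L = 26 in; A_we = 0.1326 × 26 = 3.447 in².
F_nw = 0.6 F_EXX = 0.6 × 60 = 36 ksi.
φR_n = 0.75 × 36 × 3.447 = 93.06 kips.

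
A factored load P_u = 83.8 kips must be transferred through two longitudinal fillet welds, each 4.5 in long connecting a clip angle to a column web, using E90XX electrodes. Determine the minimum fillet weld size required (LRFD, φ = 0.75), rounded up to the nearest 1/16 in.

w = 3/8 in

E90XX → F_EXX = 90 ksi.
Total weld length L = 9 in.
Required throat t_e = P_u / (φ × 0.6 F_EXX × L) = 83.8 / (0.75 × 0.6 × 90 × 9) = 0.2299 in.
Required leg w = t_e / 0.707 = 0.3252 in → use 3/8 in.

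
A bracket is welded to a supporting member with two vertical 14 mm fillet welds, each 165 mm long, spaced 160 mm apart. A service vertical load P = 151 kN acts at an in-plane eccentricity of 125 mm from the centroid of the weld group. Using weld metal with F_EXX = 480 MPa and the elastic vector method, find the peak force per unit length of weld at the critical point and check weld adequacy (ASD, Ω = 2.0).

Total weld length L_w = 330 mm. Treat welds as unit-width lines.
Polar moment about centroid: J = 2[d³/12 + d(b/2)²] = 2[165³/12 + 165×80²] = 2861000 mm³.
Direct shear f_v = P/L_w = 151×10³ / 330 = 457.6 N/mm (vertical).
Torsion M = P·e = 151×10³ × 125 = 18875000 N·mm.
Critical point at (x, y) = (80, 82.5) from centroid. f_tx = M·y/J = 544.3 N/mm; f_ty = M·x/J = 527.8 N/mm.
Resultant f_max = √[f_tx² + (f_v + f_ty)²] = √[544.3² + (457.6 + 527.8)²] = 1126 N/mm.
Capacity per unit length: r_n/Ω = (1/2.0) × 0.6 × 480 × (0.707 × 14) = 1425 N/mm.
1126 ≤ 1425 → adequate.

f_max ≈ 1130 N/mm; adequate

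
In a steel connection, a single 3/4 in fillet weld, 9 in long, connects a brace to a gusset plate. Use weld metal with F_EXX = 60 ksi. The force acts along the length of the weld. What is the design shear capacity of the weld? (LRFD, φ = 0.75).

φR_n ≈ 129 kip

Effective throat t_e = 0.707 × 0.75 = 0.5302 in.
Total length L = 9 in; A_we = 0.5302 × 9 = 4.772 in².
F_nw = 0.6 F_EXX = 0.6 × 60 = 36 ksi.
φR_n = 0.75 × 36 × 4.772 = 128.9 kip.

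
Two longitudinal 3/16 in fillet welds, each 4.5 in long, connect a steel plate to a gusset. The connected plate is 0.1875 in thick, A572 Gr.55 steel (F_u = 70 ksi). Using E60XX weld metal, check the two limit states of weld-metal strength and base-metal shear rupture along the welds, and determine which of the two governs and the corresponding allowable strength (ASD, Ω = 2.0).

R_n/Ω ≈ 21.5 kip (weld metal governs)

E60XX → F_EXX = 60 ksi.
t_e = 0.707 × 0.1875 = 0.1326 in; L = 9 in.
Weld metal: R_n/Ω = (1/2.0) × 0.6 × 60 × 0.1326 × 9 = 21.48 kip.
Base metal (shear rupture): R_n/Ω = (1/2.0) × 0.6 × 70 × 0.1875 × 9 = 35.44 kip.
Governing: weld metal.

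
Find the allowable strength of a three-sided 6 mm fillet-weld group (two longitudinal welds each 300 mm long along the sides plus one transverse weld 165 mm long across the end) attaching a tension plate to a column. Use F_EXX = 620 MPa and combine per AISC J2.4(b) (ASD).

R_n/Ω ≈ 604 kN

t_e = 0.707 × 6 = 4.242 mm.
R_nwl = 0.6 × 620 × 4.242 × 600 × 10⁻³ = 946.8 kN (longitudinal, 2 welds).
R_nwt = 0.6 × 620 × 4.242 × 165 × 10⁻³ = 260.4 kN (transverse, base value).
(i) R_nwl + R_nwt = 1207 kN; (ii) 0.85 R_nwl + 1.5 R_nwt = 1195 kN.
R_n = max = 1207 kN [governs: (i)]; R_n/Ω = 603.6 kN.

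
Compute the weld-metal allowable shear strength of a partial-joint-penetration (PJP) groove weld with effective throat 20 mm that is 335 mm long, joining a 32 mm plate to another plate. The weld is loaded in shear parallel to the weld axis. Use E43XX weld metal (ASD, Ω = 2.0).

R_n/Ω ≈ 864 kN

E43XX → F_EXX = 430 MPa.
Effective throat (given) t_e = 20 mm.
A_we = 20 × 335 = 6700 mm².
F_nw = 0.6 F_EXX = 258 MPa.
R_n/Ω = (258 × 6700) / 2.0 × 10⁻³ = 864.3 kN.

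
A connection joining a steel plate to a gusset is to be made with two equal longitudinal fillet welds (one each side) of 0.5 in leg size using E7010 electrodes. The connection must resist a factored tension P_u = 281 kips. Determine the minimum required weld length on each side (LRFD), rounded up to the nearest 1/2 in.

E70XX → F_EXX = 70 ksi.
Throat t_e = 0.707 × 0.5 = 0.3535 in.
φr_n = 0.75 × 0.6 × 70 × 0.3535 = 11.14 kips/in.
L_req = P_u / φr_n = 281 / 11.14 = 25.24 in total.
Per side: 25.24 / 2 = 12.62 in.
Round up → use L = 13 in on each side.

L = 13 in on each side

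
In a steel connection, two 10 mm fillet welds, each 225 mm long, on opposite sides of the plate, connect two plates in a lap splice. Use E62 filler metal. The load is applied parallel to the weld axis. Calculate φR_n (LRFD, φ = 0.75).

E62XX → F_EXX = 620 MPa.
Effective throat t_e = 0.707 × 10 = 7.07 mm.
Total length L = 450 mm; A_we = 7.07 × 450 = 3181 mm².
F_nw = 0.6 F_EXX = 0.6 × 620 = 372 MPa.
φR_n = 0.75 × 372 × 3181 × 10⁻³ = 887.6 kN.

φR_n ≈ 888 kN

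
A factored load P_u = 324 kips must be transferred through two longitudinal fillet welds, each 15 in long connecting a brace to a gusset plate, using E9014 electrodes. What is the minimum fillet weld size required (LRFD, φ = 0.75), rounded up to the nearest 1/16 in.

E90XX → F_EXX = 90 ksi.
Total weld length L = 30 in.
Required throat t_e = P_u / (φ × 0.6 F_EXX × L) = 324 / (0.75 × 0.6 × 90 × 30) = 0.2667 in.
Required leg w = t_e / 0.707 = 0.3772 in → use 7/16 in.

w = 7/16 in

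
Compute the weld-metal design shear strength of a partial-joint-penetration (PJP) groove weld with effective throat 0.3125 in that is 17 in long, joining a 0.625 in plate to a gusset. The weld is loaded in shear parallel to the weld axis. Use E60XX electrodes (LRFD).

φR_n ≈ 143 kip

E60XX → F_EXX = 60 ksi.
Effective throat (given) t_e = 0.3125 in.
A_we = 0.3125 × 17 = 5.312 in².
F_nw = 0.6 F_EXX = 36 ksi.
φR_n = 0.75 × 36 × 5.312 = 143.4 kip.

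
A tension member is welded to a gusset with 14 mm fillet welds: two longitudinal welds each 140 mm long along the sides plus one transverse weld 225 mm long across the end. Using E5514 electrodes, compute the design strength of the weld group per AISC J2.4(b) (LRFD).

φR_n ≈ 1410 kN

E55XX → F_EXX = 550 MPa.
t_e = 0.707 × 14 = 9.898 mm.
R_nwl = 0.6 × 550 × 9.898 × 280 × 10⁻³ = 914.6 kN (longitudinal, 2 welds).
R_nwt = 0.6 × 550 × 9.898 × 225 × 10⁻³ = 734.9 kN (transverse, base value).
(i) R_nwl + R_nwt = 1650 kN; (ii) 0.85 R_nwl + 1.5 R_nwt = 1880 kN.
R_n = max = 1880 kN [governs: (ii)]; φR_n = 1410 kN.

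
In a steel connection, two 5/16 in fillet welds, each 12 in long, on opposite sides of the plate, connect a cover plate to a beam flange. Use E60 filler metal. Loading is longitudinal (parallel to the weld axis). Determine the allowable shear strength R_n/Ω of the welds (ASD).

R_n/Ω ≈ 95.4 kip

E60XX → F_EXX = 60 ksi.
Effective throat t_e = 0.707 × 0.3125 = 0.2209 in.
Total length L = 24 in; A_we = 0.2209 × 24 = 5.302 in².
F_nw = 0.6 F_EXX = 0.6 × 60 = 36 ksi.
R_n = 36 × 5.302 = 190.9 kip; R_n/Ω = 190.9/2.0 = 95.44 kip.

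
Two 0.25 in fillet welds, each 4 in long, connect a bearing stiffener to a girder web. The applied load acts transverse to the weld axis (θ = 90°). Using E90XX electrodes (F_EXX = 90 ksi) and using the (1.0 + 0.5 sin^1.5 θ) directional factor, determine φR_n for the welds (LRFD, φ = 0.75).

t_e = 0.707 × 0.25 = 0.1767 in; A_we = 0.1767 × 8 = 1.414 in².
Directional factor: 1.0 + 0.5 sin^1.5(90°) = 1.5.
F_nw = 0.6 × 90 × 1.5 = 81 ksi.
φR_n = 0.75 × 81 × 1.414 = 85.9 kips.

φR_n ≈ 85.9 kips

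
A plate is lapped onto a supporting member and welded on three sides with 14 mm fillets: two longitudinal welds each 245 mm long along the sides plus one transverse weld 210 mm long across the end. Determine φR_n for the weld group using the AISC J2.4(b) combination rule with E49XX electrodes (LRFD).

E49XX → F_EXX = 490 MPa.
t_e = 0.707 × 14 = 9.898 mm.
R_nwl = 0.6 × 490 × 9.898 × 490 × 10⁻³ = 1426 kN (longitudinal, 2 welds).
R_nwt = 0.6 × 490 × 9.898 × 210 × 10⁻³ = 611.1 kN (transverse, base value).
(i) R_nwl + R_nwt = 2037 kN; (ii) 0.85 R_nwl + 1.5 R_nwt = 2129 kN.
R_n = max = 2129 kN [governs: (ii)]; φR_n = 1597 kN.

φR_n ≈ 1600 kN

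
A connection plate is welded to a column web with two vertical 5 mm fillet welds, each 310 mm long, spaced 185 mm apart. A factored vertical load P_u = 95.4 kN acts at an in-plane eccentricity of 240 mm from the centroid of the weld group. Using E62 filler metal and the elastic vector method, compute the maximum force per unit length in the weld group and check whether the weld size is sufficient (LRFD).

E62XX → F_EXX = 620 MPa.
Total weld length L_w = 620 mm. Treat welds as unit-width lines.
Polar moment about centroid: J = 2[d³/12 + d(b/2)²] = 2[310³/12 + 310×92.5²] = 10270000 mm³.
Direct shear f_v = P/L_w = 95.4×10³ / 620 = 153.9 N/mm (vertical).
Torsion M = P·e = 95.4×10³ × 240 = 22896000 N·mm.
Critical point at (x, y) = (92.5, 155) from centroid. f_tx = M·y/J = 345.6 N/mm; f_ty = M·x/J = 206.2 N/mm.
Resultant f_max = √[f_tx² + (f_v + f_ty)²] = √[345.6² + (153.9 + 206.2)²] = 499.1 N/mm.
Capacity per unit length: φr_n = 0.75 × 0.6 × 620 × (0.707 × 5) = 986.3 N/mm.
499.1 ≤ 986.3 → adequate.

f_max ≈ 499 N/mm; adequate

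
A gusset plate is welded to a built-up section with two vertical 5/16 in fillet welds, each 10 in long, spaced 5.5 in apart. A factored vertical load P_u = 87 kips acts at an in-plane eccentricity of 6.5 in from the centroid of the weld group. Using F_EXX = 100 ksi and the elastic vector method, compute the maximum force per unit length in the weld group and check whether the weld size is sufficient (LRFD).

Total weld length L_w = 20 in. Treat welds as unit-width lines.
Polar moment about centroid: J = 2[d³/12 + d(b/2)²] = 2[10³/12 + 10×2.75²] = 317.9 in³.
Direct shear f_v = P/L_w = 87 / 20 = 4.35 kip/in (vertical).
Torsion M = P·e = 87 × 6.5 = 565.5 kip·in.
Critical point at (x, y) = (2.75, 5) from centroid. f_tx = M·y/J = 8.894 kip/in; f_ty = M·x/J = 4.892 kip/in.
Resultant f_max = √[f_tx² + (f_v + f_ty)²] = √[8.894² + (4.35 + 4.892)²] = 12.83 kip/in.
Capacity per unit length: φr_n = 0.75 × 0.6 × 100 × (0.707 × 0.3125) = 9.942 kip/in.
12.83 > 9.942 → NOT adequate.

f_max ≈ 12.8 kip/in; NOT adequate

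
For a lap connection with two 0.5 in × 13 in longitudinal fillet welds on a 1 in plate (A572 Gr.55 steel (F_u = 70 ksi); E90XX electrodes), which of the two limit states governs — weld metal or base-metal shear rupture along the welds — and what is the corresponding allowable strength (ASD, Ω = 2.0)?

R_n/Ω ≈ 248 kips (weld metal governs)

E90XX → F_EXX = 90 ksi.
t_e = 0.707 × 0.5 = 0.3535 in; L = 26 in.
Weld metal: R_n/Ω = (1/2.0) × 0.6 × 90 × 0.3535 × 26 = 248.2 kips.
Base metal (shear rupture): R_n/Ω = (1/2.0) × 0.6 × 70 × 1 × 26 = 546 kips.
Governing: weld metal.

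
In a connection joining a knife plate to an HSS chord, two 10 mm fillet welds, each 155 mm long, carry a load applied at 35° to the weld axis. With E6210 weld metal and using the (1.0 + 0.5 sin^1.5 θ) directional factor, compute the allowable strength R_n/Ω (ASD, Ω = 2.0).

R_n/Ω ≈ 496 kN

E62XX → F_EXX = 620 MPa.
t_e = 0.707 × 10 = 7.07 mm; A_we = 7.07 × 310 = 2192 mm².
Directional factor: 1.0 + 0.5 sin^1.5(35°) = 1.217.
F_nw = 0.6 × 620 × 1.217 = 452.8 MPa.
R_n/Ω = (452.8 × 2192) / 2.0 × 10⁻³ = 496.2 kN.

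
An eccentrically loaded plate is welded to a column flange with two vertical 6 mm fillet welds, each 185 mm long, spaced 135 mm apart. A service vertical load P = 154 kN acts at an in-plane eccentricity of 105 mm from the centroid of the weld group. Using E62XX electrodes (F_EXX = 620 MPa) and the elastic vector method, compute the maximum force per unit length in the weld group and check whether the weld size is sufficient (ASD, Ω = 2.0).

Total weld length L_w = 370 mm. Treat welds as unit-width lines.
Polar moment about centroid: J = 2[d³/12 + d(b/2)²] = 2[185³/12 + 185×67.5²] = 2741000 mm³.
Direct shear f_v = P/L_w = 154×10³ / 370 = 416.2 N/mm (vertical).
Torsion M = P·e = 154×10³ × 105 = 16170000 N·mm.
Critical point at (x, y) = (67.5, 92.5) from centroid. f_tx = M·y/J = 545.7 N/mm; f_ty = M·x/J = 398.2 N/mm.
Resultant f_max = √[f_tx² + (f_v + f_ty)²] = √[545.7² + (416.2 + 398.2)²] = 980.3 N/mm.
Capacity per unit length: r_n/Ω = (1/2.0) × 0.6 × 620 × (0.707 × 6) = 789 N/mm.
980.3 > 789 → NOT adequate.

f_max ≈ 980 N/mm; NOT adequate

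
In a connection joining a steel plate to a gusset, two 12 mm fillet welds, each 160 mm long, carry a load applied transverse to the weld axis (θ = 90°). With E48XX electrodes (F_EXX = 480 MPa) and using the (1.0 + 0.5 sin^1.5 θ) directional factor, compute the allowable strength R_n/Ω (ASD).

t_e = 0.707 × 12 = 8.484 mm; A_we = 8.484 × 320 = 2715 mm².
Directional factor: 1.0 + 0.5 sin^1.5(90°) = 1.5.
F_nw = 0.6 × 480 × 1.5 = 432 MPa.
R_n/Ω = (432 × 2715) / 2.0 × 10⁻³ = 586.4 kN.

R_n/Ω ≈ 586 kN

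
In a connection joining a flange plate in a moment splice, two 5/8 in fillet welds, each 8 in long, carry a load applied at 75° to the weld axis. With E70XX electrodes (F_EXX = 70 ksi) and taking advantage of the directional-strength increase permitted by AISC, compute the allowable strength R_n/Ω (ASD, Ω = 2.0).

t_e = 0.707 × 0.625 = 0.4419 in; A_we = 0.4419 × 16 = 7.07 in².
Directional factor: 1.0 + 0.5 sin^1.5(75°) = 1.475.
F_nw = 0.6 × 70 × 1.475 = 61.94 ksi.
R_n/Ω = (61.94 × 7.07) / 2.0 = 218.9 kip.

R_n/Ω ≈ 219 kip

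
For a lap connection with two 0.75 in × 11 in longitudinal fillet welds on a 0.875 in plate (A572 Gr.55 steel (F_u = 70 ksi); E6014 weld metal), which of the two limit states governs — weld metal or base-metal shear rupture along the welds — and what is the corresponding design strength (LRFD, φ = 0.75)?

E60XX → F_EXX = 60 ksi.
t_e = 0.707 × 0.75 = 0.5302 in; L = 22 in.
Weld metal: φR_n = 0.75 × 0.6 × 60 × 0.5302 × 22 = 315 kips.
Base metal (shear rupture): φR_n = 0.75 × 0.6 × 70 × 0.875 × 22 = 606.4 kips.
Governing: weld metal.

φR_n ≈ 315 kips (weld metal governs)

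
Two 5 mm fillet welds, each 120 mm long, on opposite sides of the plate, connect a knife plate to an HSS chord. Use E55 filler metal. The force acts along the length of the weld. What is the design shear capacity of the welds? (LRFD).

φR_n ≈ 210 kN

E55XX → F_EXX = 550 MPa.
Effective throat t_e = 0.707 × 5 = 3.535 mm.
Total length L = 240 mm; A_we = 3.535 × 240 = 848.4 mm².
F_nw = 0.6 F_EXX = 0.6 × 550 = 330 MPa.
φR_n = 0.75 × 330 × 848.4 × 10⁻³ = 210 kN.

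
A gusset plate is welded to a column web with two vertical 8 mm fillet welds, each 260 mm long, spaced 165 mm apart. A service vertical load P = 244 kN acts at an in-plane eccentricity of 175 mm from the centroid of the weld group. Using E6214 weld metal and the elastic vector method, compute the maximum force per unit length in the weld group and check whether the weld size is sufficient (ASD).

f_max ≈ 1330 N/mm; NOT adequate

E62XX → F_EXX = 620 MPa.
Total weld length L_w = 520 mm. Treat welds as unit-width lines.
Polar moment about centroid: J = 2[d³/12 + d(b/2)²] = 2[260³/12 + 260×82.5²] = 6469000 mm³.
Direct shear f_v = P/L_w = 244×10³ / 520 = 469.2 N/mm (vertical).
Torsion M = P·e = 244×10³ × 175 = 42700000 N·mm.
Critical point at (x, y) = (82.5, 130) from centroid. f_tx = M·y/J = 858.1 N/mm; f_ty = M·x/J = 544.6 N/mm.
Resultant f_max = √[f_tx² + (f_v + f_ty)²] = √[858.1² + (469.2 + 544.6)²] = 1328 N/mm.
Capacity per unit length: r_n/Ω = (1/2.0) × 0.6 × 620 × (0.707 × 8) = 1052 N/mm.
1328 > 1052 → NOT adequate.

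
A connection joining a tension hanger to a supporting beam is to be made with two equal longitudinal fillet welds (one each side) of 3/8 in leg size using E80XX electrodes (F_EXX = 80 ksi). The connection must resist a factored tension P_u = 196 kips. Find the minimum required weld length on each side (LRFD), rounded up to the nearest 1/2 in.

L = 10.5 in on each side

Throat t_e = 0.707 × 0.375 = 0.2651 in.
φr_n = 0.75 × 0.6 × 80 × 0.2651 = 9.544 kips/in.
L_req = P_u / φr_n = 196 / 9.544 = 20.54 in total.
Per side: 20.54 / 2 = 10.27 in.
Round up → use L = 10.5 in on each side.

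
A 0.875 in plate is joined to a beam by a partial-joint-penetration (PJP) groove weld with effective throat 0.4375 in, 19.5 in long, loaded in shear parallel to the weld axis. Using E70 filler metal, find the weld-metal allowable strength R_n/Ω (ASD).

R_n/Ω ≈ 179 kips

E70XX → F_EXX = 70 ksi.
Effective throat (given) t_e = 0.4375 in.
A_we = 0.4375 × 19.5 = 8.531 in².
F_nw = 0.6 F_EXX = 42 ksi.
R_n/Ω = (42 × 8.531) / 2.0 = 179.2 kips.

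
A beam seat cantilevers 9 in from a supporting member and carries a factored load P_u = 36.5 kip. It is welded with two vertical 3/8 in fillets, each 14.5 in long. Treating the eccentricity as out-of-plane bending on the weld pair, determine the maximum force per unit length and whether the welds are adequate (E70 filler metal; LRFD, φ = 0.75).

E70XX → F_EXX = 70 ksi.
L_w = 2 × 14.5 = 29 in; section modulus (unit throat) S = 2 × L²/6 = 70.08 in².
Direct shear f_v = P/L_w = 36.5/29 = 1.259 kip/in.
Moment M = P × e = 36.5 × 9 = 328.5 kip·in; bending f_b = M/S = 4.687 kip/in.
f_max = √(f_v² + f_b²) = √(1.259² + 4.687²) = 4.853 kip/in.
φr_n = 0.75 × 0.6 × 70 × (0.707 × 0.375) = 8.351 kip/in → adequate.

f_max ≈ 4.85 kip/in; adequate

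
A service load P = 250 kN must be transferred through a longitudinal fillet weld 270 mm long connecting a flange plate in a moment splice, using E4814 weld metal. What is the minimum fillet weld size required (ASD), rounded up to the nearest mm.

w = 10 mm

E48XX → F_EXX = 480 MPa.
Total weld length L = 270 mm.
Required throat t_e = P × Ω / (0.6 F_EXX × L) = 250 × 2.0 / (0.6 × 480 × 270 × 10⁻³) = 6.43 mm.
Required leg w = t_e / 0.707 = 9.095 mm → use 10 mm.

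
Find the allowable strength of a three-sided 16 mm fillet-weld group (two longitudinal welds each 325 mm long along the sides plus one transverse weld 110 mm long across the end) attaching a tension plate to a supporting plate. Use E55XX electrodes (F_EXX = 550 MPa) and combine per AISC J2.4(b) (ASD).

R_n/Ω ≈ 1420 kN

t_e = 0.707 × 16 = 11.31 mm.
R_nwl = 0.6 × 550 × 11.31 × 650 × 10⁻³ = 2426 kN (longitudinal, 2 welds).
R_nwt = 0.6 × 550 × 11.31 × 110 × 10⁻³ = 410.6 kN (transverse, base value).
(i) R_nwl + R_nwt = 2837 kN; (ii) 0.85 R_nwl + 1.5 R_nwt = 2678 kN.
R_n = max = 2837 kN [governs: (i)]; R_n/Ω = 1419 kN.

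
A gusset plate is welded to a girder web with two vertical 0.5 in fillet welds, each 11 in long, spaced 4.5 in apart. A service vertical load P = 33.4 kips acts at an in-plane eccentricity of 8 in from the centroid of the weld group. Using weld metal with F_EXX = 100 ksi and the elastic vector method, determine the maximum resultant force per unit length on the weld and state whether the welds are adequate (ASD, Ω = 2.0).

Total weld length L_w = 22 in. Treat welds as unit-width lines.
Polar moment about centroid: J = 2[d³/12 + d(b/2)²] = 2[11³/12 + 11×2.25²] = 333.2 in³.
Direct shear f_v = P/L_w = 33.4 / 22 = 1.518 kip/in (vertical).
Torsion M = P·e = 33.4 × 8 = 267.2 kip·in.
Critical point at (x, y) = (2.25, 5.5) from centroid. f_tx = M·y/J = 4.41 kip/in; f_ty = M·x/J = 1.804 kip/in.
Resultant f_max = √[f_tx² + (f_v + f_ty)²] = √[4.41² + (1.518 + 1.804)²] = 5.522 kip/in.
Capacity per unit length: r_n/Ω = (1/2.0) × 0.6 × 100 × (0.707 × 0.5) = 10.6 kip/in.
5.522 ≤ 10.6 → adequate.

f_max ≈ 5.52 kip/in; adequate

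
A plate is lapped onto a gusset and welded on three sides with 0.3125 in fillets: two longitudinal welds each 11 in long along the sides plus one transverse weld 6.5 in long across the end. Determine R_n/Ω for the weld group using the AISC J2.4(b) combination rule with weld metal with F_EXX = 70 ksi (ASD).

R_n/Ω ≈ 132 kip

t_e = 0.707 × 0.3125 = 0.2209 in.
R_nwl = 0.6 × 70 × 0.2209 × 22 = 204.1 kip (longitudinal, 2 welds).
R_nwt = 0.6 × 70 × 0.2209 × 6.5 = 60.32 kip (transverse, base value).
(i) R_nwl + R_nwt = 264.5 kip; (ii) 0.85 R_nwl + 1.5 R_nwt = 264 kip.
R_n = max = 264.5 kip [governs: (i)]; R_n/Ω = 132.2 kip.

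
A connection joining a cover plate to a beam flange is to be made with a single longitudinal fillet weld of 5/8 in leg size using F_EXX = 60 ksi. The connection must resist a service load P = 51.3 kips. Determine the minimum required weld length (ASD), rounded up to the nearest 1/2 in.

L = 6.5 in

Throat t_e = 0.707 × 0.625 = 0.4419 in.
r_n/Ω = (0.6 × 60 × 0.4419) / 2.0 = 7.954 kip/in.
L_req = P / (r_n/Ω) = 51.3 / 7.954 = 6.45 in total.
Round up → use L = 6.5 in.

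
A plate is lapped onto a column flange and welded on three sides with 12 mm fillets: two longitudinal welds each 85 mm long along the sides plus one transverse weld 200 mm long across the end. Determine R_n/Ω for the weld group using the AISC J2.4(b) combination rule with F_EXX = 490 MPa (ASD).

t_e = 0.707 × 12 = 8.484 mm.
R_nwl = 0.6 × 490 × 8.484 × 170 × 10⁻³ = 424 kN (longitudinal, 2 welds).
R_nwt = 0.6 × 490 × 8.484 × 200 × 10⁻³ = 498.9 kN (transverse, base value).
(i) R_nwl + R_nwt = 922.9 kN; (ii) 0.85 R_nwl + 1.5 R_nwt = 1109 kN.
R_n = max = 1109 kN [governs: (ii)]; R_n/Ω = 554.4 kN.

R_n/Ω ≈ 554 kN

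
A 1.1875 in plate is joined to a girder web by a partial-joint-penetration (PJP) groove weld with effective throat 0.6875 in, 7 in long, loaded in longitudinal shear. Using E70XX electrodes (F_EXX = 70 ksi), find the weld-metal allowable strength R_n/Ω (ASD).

Effective throat (given) t_e = 0.6875 in.
A_we = 0.6875 × 7 = 4.812 in².
F_nw = 0.6 F_EXX = 42 ksi.
R_n/Ω = (42 × 4.812) / 2.0 = 101.1 kip.

R_n/Ω ≈ 101 kip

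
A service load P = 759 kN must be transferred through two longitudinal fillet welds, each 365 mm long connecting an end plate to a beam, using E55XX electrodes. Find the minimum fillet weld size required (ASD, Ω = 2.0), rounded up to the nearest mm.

E55XX → F_EXX = 550 MPa.
Total weld length L = 730 mm.
Required throat t_e = P × Ω / (0.6 F_EXX × L) = 759 × 2.0 / (0.6 × 550 × 730 × 10⁻³) = 6.301 mm.
Required leg w = t_e / 0.707 = 8.913 mm → use 9 mm.

w = 9 mm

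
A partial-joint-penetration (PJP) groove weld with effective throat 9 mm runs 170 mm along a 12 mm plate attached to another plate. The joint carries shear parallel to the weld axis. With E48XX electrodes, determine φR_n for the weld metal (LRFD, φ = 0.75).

E48XX → F_EXX = 480 MPa.
Effective throat (given) t_e = 9 mm.
A_we = 9 × 170 = 1530 mm².
F_nw = 0.6 F_EXX = 288 MPa.
φR_n = 0.75 × 288 × 1530 × 10⁻³ = 330.5 kN.

φR_n ≈ 330 kN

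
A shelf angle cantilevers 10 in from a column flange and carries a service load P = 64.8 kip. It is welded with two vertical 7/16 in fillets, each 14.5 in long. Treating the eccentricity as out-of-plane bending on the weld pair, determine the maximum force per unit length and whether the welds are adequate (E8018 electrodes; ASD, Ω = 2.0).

E80XX → F_EXX = 80 ksi.
L_w = 2 × 14.5 = 29 in; section modulus (unit throat) S = 2 × L²/6 = 70.08 in².
Direct shear f_v = P/L_w = 64.8/29 = 2.234 kip/in.
Moment M = P × e = 64.8 × 10 = 648 kip·in; bending f_b = M/S = 9.246 kip/in.
f_max = √(f_v² + f_b²) = √(2.234² + 9.246²) = 9.512 kip/in.
r_n/Ω = (1/2.0) × 0.6 × 80 × (0.707 × 0.4375) = 7.423 kip/in → NOT adequate.

f_max ≈ 9.51 kip/in; NOT adequate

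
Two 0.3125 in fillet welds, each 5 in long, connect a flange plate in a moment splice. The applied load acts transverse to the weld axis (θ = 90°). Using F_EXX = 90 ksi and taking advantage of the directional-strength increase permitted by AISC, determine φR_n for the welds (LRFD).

φR_n ≈ 134 kip

t_e = 0.707 × 0.3125 = 0.2209 in; A_we = 0.2209 × 10 = 2.209 in².
Directional factor: 1.0 + 0.5 sin^1.5(90°) = 1.5.
F_nw = 0.6 × 90 × 1.5 = 81 ksi.
φR_n = 0.75 × 81 × 2.209 = 134.2 kip.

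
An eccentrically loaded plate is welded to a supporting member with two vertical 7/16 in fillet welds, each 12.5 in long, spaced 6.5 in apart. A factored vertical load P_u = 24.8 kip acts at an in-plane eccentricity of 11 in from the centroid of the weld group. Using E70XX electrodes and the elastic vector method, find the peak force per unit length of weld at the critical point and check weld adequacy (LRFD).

E70XX → F_EXX = 70 ksi.
Total weld length L_w = 25 in. Treat welds as unit-width lines.
Polar moment about centroid: J = 2[d³/12 + d(b/2)²] = 2[12.5³/12 + 12.5×3.25²] = 589.6 in³.
Direct shear f_v = P/L_w = 24.8 / 25 = 0.992 kip/in (vertical).
Torsion M = P·e = 24.8 × 11 = 272.8 kip·in.
Critical point at (x, y) = (3.25, 6.25) from centroid. f_tx = M·y/J = 2.892 kip/in; f_ty = M·x/J = 1.504 kip/in.
Resultant f_max = √[f_tx² + (f_v + f_ty)²] = √[2.892² + (0.992 + 1.504)²] = 3.82 kip/in.
Capacity per unit length: φr_n = 0.75 × 0.6 × 70 × (0.707 × 0.4375) = 9.743 kip/in.
3.82 ≤ 9.743 → adequate.

f_max ≈ 3.82 kip/in; adequate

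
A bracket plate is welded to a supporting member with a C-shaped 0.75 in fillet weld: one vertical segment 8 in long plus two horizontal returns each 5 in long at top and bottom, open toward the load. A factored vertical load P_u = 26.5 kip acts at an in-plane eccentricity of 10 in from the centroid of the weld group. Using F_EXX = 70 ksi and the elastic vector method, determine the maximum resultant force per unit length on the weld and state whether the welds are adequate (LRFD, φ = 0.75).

f_max ≈ 6.76 kip/in; adequate

Total weld length L_w = 18 in. Treat welds as unit-width lines.
Centroid: x̄ = 2×5×2.5 / 18 = 1.389 in from the vertical weld.
Polar moment about centroid: J = I_x + I_y = [8³/12 + 2×5×4²] + [8×1.389² + 2(5³/12 + 5×1.111²)] = 251.3 in³.
Direct shear f_v = P/L_w = 26.5 / 18 = 1.472 kip/in (vertical).
Torsion M = P·e = 26.5 × 10 = 265 kip·in.
Critical point at (x, y) = (3.611, 4) from centroid. f_tx = M·y/J = 4.218 kip/in; f_ty = M·x/J = 3.808 kip/in.
Resultant f_max = √[f_tx² + (f_v + f_ty)²] = √[4.218² + (1.472 + 3.808)²] = 6.759 kip/in.
Capacity per unit length: φr_n = 0.75 × 0.6 × 70 × (0.707 × 0.75) = 16.7 kip/in.
6.759 ≤ 16.7 → adequate.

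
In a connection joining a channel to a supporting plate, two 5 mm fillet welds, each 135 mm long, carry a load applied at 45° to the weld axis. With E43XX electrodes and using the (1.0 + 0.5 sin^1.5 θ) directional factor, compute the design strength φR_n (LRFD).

φR_n ≈ 240 kN

E43XX → F_EXX = 430 MPa.
t_e = 0.707 × 5 = 3.535 mm; A_we = 3.535 × 270 = 954.4 mm².
Directional factor: 1.0 + 0.5 sin^1.5(45°) = 1.297.
F_nw = 0.6 × 430 × 1.297 = 334.7 MPa.
φR_n = 0.75 × 334.7 × 954.4 × 10⁻³ = 239.6 kN.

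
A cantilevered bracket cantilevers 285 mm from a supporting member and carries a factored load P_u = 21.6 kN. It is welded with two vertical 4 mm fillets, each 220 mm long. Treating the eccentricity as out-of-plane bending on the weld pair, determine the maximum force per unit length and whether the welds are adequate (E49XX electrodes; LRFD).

E49XX → F_EXX = 490 MPa.
L_w = 2 × 220 = 440 mm; section modulus (unit throat) S = 2 × L²/6 = 16130 mm².
Direct shear f_v = P/L_w = 21.6×10³/440 = 49.09 N/mm.
Moment M = P × e = 21.6×10³ × 285 = 6156000 N·mm; bending f_b = M/S = 381.6 N/mm.
f_max = √(f_v² + f_b²) = √(49.09² + 381.6²) = 384.7 N/mm.
φr_n = 0.75 × 0.6 × 490 × (0.707 × 4) = 623.6 N/mm → adequate.

f_max ≈ 385 N/mm; adequate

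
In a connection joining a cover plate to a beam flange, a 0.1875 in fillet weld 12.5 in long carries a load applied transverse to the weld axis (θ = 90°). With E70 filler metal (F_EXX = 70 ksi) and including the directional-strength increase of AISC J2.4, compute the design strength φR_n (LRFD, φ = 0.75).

t_e = 0.707 × 0.1875 = 0.1326 in; A_we = 0.1326 × 12.5 = 1.657 in².
Directional factor: 1.0 + 0.5 sin^1.5(90°) = 1.5.
F_nw = 0.6 × 70 × 1.5 = 63 ksi.
φR_n = 0.75 × 63 × 1.657 = 78.29 kips.

φR_n ≈ 78.3 kips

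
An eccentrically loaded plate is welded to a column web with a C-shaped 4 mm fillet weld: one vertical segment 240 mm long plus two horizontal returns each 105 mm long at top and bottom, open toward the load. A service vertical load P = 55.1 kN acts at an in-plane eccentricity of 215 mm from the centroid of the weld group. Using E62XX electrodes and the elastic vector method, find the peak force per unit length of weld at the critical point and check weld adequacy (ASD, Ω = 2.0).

f_max ≈ 446 N/mm; adequate

E62XX → F_EXX = 620 MPa.
Total weld length L_w = 450 mm. Treat welds as unit-width lines.
Centroid: x̄ = 2×105×52.5 / 450 = 24.5 mm from the vertical weld.
Polar moment about centroid: J = I_x + I_y = [240³/12 + 2×105×120²] + [240×24.5² + 2(105³/12 + 105×28²)] = 4678000 mm³.
Direct shear f_v = P/L_w = 55.1×10³ / 450 = 122.4 N/mm (vertical).
Torsion M = P·e = 55.1×10³ × 215 = 11846000 N·mm.
Critical point at (x, y) = (80.5, 120) from centroid. f_tx = M·y/J = 303.9 N/mm; f_ty = M·x/J = 203.9 N/mm.
Resultant f_max = √[f_tx² + (f_v + f_ty)²] = √[303.9² + (122.4 + 203.9)²] = 445.9 N/mm.
Capacity per unit length: r_n/Ω = (1/2.0) × 0.6 × 620 × (0.707 × 4) = 526 N/mm.
445.9 ≤ 526 → adequate.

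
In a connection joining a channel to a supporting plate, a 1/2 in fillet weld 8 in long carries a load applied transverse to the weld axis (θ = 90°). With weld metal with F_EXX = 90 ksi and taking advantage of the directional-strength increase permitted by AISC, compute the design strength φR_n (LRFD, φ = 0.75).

t_e = 0.707 × 0.5 = 0.3535 in; A_we = 0.3535 × 8 = 2.828 in².
Directional factor: 1.0 + 0.5 sin^1.5(90°) = 1.5.
F_nw = 0.6 × 90 × 1.5 = 81 ksi.
φR_n = 0.75 × 81 × 2.828 = 171.8 kip.

φR_n ≈ 172 kip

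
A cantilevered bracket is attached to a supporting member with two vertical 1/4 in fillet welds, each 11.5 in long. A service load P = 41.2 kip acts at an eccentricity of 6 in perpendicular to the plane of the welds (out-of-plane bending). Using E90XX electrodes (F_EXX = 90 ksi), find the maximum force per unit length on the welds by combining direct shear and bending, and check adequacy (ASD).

f_max ≈ 5.89 kip/in; NOT adequate

L_w = 2 × 11.5 = 23 in; section modulus (unit throat) S = 2 × L²/6 = 44.08 in².
Direct shear f_v = P/L_w = 41.2/23 = 1.791 kip/in.
Moment M = P × e = 41.2 × 6 = 247.2 kip·in; bending f_b = M/S = 5.608 kip/in.
f_max = √(f_v² + f_b²) = √(1.791² + 5.608²) = 5.887 kip/in.
r_n/Ω = (1/2.0) × 0.6 × 90 × (0.707 × 0.25) = 4.772 kip/in → NOT adequate.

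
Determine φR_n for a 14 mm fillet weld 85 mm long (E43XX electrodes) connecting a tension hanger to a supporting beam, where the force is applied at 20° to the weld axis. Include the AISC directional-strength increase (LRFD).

E43XX → F_EXX = 430 MPa.
t_e = 0.707 × 14 = 9.898 mm; A_we = 9.898 × 85 = 841.3 mm².
Directional factor: 1.0 + 0.5 sin^1.5(20°) = 1.1.
F_nw = 0.6 × 430 × 1.1 = 283.8 MPa.
φR_n = 0.75 × 283.8 × 841.3 × 10⁻³ = 179.1 kN.

φR_n ≈ 179 kN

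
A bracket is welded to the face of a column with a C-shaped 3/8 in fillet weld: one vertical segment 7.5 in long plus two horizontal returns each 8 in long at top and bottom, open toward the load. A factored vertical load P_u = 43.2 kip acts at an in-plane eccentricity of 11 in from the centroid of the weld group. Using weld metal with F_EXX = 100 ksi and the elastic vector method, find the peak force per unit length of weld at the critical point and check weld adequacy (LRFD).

f_max ≈ 8.76 kip/in; adequate

Total weld length L_w = 23.5 in. Treat welds as unit-width lines.
Centroid: x̄ = 2×8×4 / 23.5 = 2.723 in from the vertical weld.
Polar moment about centroid: J = I_x + I_y = [7.5³/12 + 2×8×3.75²] + [7.5×2.723² + 2(8³/12 + 8×1.277²)] = 427.2 in³.
Direct shear f_v = P/L_w = 43.2 / 23.5 = 1.838 kip/in (vertical).
Torsion M = P·e = 43.2 × 11 = 475.2 kip·in.
Critical point at (x, y) = (5.277, 3.75) from centroid. f_tx = M·y/J = 4.171 kip/in; f_ty = M·x/J = 5.87 kip/in.
Resultant f_max = √[f_tx² + (f_v + f_ty)²] = √[4.171² + (1.838 + 5.87)²] = 8.764 kip/in.
Capacity per unit length: φr_n = 0.75 × 0.6 × 100 × (0.707 × 0.375) = 11.93 kip/in.
8.764 ≤ 11.93 → adequate.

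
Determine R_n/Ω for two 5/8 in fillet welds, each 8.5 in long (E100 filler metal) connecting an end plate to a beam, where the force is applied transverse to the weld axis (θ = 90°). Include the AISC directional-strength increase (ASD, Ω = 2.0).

E100XX → F_EXX = 100 ksi.
t_e = 0.707 × 0.625 = 0.4419 in; A_we = 0.4419 × 17 = 7.512 in².
Directional factor: 1.0 + 0.5 sin^1.5(90°) = 1.5.
F_nw = 0.6 × 100 × 1.5 = 90 ksi.
R_n/Ω = (90 × 7.512) / 2.0 = 338 kips.

R_n/Ω ≈ 338 kips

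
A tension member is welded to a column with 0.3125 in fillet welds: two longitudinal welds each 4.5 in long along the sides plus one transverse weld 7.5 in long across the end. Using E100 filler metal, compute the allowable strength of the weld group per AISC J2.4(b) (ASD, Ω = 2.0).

E100XX → F_EXX = 100 ksi.
t_e = 0.707 × 0.3125 = 0.2209 in.
R_nwl = 0.6 × 100 × 0.2209 × 9 = 119.3 kips (longitudinal, 2 welds).
R_nwt = 0.6 × 100 × 0.2209 × 7.5 = 99.42 kips (transverse, base value).
(i) R_nwl + R_nwt = 218.7 kips; (ii) 0.85 R_nwl + 1.5 R_nwt = 250.5 kips.
R_n = max = 250.5 kips [governs: (ii)]; R_n/Ω = 125.3 kips.

R_n/Ω ≈ 125 kips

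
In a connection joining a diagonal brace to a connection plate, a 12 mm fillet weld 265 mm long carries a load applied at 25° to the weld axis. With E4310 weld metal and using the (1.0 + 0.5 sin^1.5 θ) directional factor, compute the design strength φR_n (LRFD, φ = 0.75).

φR_n ≈ 495 kN

E43XX → F_EXX = 430 MPa.
t_e = 0.707 × 12 = 8.484 mm; A_we = 8.484 × 265 = 2248 mm².
Directional factor: 1.0 + 0.5 sin^1.5(25°) = 1.137.
F_nw = 0.6 × 430 × 1.137 = 293.4 MPa.
φR_n = 0.75 × 293.4 × 2248 × 10⁻³ = 494.8 kN.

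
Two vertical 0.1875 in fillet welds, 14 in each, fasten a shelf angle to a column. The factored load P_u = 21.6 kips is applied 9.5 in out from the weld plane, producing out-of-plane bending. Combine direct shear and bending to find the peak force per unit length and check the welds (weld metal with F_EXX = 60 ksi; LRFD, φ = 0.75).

L_w = 2 × 14 = 28 in; section modulus (unit throat) S = 2 × L²/6 = 65.33 in².
Direct shear f_v = P/L_w = 21.6/28 = 0.7714 kip/in.
Moment M = P × e = 21.6 × 9.5 = 205.2 kip·in; bending f_b = M/S = 3.141 kip/in.
f_max = √(f_v² + f_b²) = √(0.7714² + 3.141²) = 3.234 kip/in.
φr_n = 0.75 × 0.6 × 60 × (0.707 × 0.1875) = 3.579 kip/in → adequate.

f_max ≈ 3.23 kip/in; adequate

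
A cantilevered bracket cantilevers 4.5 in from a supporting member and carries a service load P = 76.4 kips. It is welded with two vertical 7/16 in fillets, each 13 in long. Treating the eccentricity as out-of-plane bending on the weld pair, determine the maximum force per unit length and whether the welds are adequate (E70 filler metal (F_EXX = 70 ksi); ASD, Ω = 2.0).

L_w = 2 × 13 = 26 in; section modulus (unit throat) S = 2 × L²/6 = 56.33 in².
Direct shear f_v = P/L_w = 76.4/26 = 2.938 kip/in.
Moment M = P × e = 76.4 × 4.5 = 343.8 kip·in; bending f_b = M/S = 6.103 kip/in.
f_max = √(f_v² + f_b²) = √(2.938² + 6.103²) = 6.774 kip/in.
r_n/Ω = (1/2.0) × 0.6 × 70 × (0.707 × 0.4375) = 6.496 kip/in → NOT adequate.

f_max ≈ 6.77 kip/in; NOT adequate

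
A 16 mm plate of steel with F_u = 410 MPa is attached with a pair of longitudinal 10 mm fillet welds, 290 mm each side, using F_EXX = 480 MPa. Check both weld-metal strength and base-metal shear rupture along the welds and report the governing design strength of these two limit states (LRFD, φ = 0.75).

t_e = 0.707 × 10 = 7.07 mm; L = 580 mm.
Weld metal: φR_n = 0.75 × 0.6 × 480 × 7.07 × 580 × 10⁻³ = 885.7 kN.
Base metal (shear rupture): φR_n = 0.75 × 0.6 × 410 × 16 × 580 × 10⁻³ = 1712 kN.
Governing: weld metal.

φR_n ≈ 886 kN (weld metal governs)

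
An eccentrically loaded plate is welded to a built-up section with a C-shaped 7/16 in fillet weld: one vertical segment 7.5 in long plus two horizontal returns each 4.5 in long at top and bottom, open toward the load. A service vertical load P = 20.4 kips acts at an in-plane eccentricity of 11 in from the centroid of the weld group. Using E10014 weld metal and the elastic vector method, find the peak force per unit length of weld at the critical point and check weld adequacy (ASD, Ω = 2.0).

f_max ≈ 6.53 kip/in; adequate

E100XX → F_EXX = 100 ksi.
Total weld length L_w = 16.5 in. Treat welds as unit-width lines.
Centroid: x̄ = 2×4.5×2.25 / 16.5 = 1.227 in from the vertical weld.
Polar moment about centroid: J = I_x + I_y = [7.5³/12 + 2×4.5×3.75²] + [7.5×1.227² + 2(4.5³/12 + 4.5×1.023²)] = 197.6 in³.
Direct shear f_v = P/L_w = 20.4 / 16.5 = 1.236 kip/in (vertical).
Torsion M = P·e = 20.4 × 11 = 224.4 kip·in.
Critical point at (x, y) = (3.273, 3.75) from centroid. f_tx = M·y/J = 4.258 kip/in; f_ty = M·x/J = 3.716 kip/in.
Resultant f_max = √[f_tx² + (f_v + f_ty)²] = √[4.258² + (1.236 + 3.716)²] = 6.532 kip/in.
Capacity per unit length: r_n/Ω = (1/2.0) × 0.6 × 100 × (0.707 × 0.4375) = 9.279 kip/in.
6.532 ≤ 9.279 → adequate.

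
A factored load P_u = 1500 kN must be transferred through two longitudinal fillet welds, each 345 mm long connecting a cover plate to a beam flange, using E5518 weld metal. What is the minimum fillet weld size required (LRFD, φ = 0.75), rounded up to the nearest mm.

w = 13 mm

E55XX → F_EXX = 550 MPa.
Total weld length L = 690 mm.
Required throat t_e = P_u / (φ × 0.6 F_EXX × L) = 1500 / (0.75 × 0.6 × 550 × 690 × 10⁻³) = 8.783 mm.
Required leg w = t_e / 0.707 = 12.42 mm → use 13 mm.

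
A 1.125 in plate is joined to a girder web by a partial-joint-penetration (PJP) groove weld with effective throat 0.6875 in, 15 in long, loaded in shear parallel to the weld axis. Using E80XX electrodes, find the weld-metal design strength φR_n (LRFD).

φR_n ≈ 371 kip

E80XX → F_EXX = 80 ksi.
Effective throat (given) t_e = 0.6875 in.
A_we = 0.6875 × 15 = 10.31 in².
F_nw = 0.6 F_EXX = 48 ksi.
φR_n = 0.75 × 48 × 10.31 = 371.2 kip.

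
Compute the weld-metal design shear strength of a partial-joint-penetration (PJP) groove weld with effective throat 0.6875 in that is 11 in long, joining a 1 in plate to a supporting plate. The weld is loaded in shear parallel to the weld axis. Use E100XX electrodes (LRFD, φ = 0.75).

φR_n ≈ 340 kip

E100XX → F_EXX = 100 ksi.
Effective throat (given) t_e = 0.6875 in.
A_we = 0.6875 × 11 = 7.562 in².
F_nw = 0.6 F_EXX = 60 ksi.
φR_n = 0.75 × 60 × 7.562 = 340.3 kip.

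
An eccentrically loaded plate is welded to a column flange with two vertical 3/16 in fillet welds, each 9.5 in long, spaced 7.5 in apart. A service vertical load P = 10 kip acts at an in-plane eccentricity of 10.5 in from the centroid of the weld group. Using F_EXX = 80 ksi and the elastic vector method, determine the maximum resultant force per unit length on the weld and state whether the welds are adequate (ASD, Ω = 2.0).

Total weld length L_w = 19 in. Treat welds as unit-width lines.
Polar moment about centroid: J = 2[d³/12 + d(b/2)²] = 2[9.5³/12 + 9.5×3.75²] = 410.1 in³.
Direct shear f_v = P/L_w = 10 / 19 = 0.5263 kip/in (vertical).
Torsion M = P·e = 10 × 10.5 = 105 kip·in.
Critical point at (x, y) = (3.75, 4.75) from centroid. f_tx = M·y/J = 1.216 kip/in; f_ty = M·x/J = 0.9602 kip/in.
Resultant f_max = √[f_tx² + (f_v + f_ty)²] = √[1.216² + (0.5263 + 0.9602)²] = 1.921 kip/in.
Capacity per unit length: r_n/Ω = (1/2.0) × 0.6 × 80 × (0.707 × 0.1875) = 3.181 kip/in.
1.921 ≤ 3.181 → adequate.

f_max ≈ 1.92 kip/in; adequate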